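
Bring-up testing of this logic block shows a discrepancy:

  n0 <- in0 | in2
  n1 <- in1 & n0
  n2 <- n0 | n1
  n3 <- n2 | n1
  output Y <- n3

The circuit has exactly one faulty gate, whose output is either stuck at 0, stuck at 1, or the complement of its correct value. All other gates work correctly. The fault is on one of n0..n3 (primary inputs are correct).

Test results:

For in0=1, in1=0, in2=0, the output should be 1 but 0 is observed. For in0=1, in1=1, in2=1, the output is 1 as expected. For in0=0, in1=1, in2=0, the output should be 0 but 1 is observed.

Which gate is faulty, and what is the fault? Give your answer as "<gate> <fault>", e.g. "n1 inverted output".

Fault-free values for test 1 (in0=1, in1=0, in2=0): n0=1, n1=0, n2=1, n3=1, giving Y=1. Observed 0.
Test 1: faults giving observed 0 are {n0 stuck-at-0, n0 inverted output, n2 stuck-at-0, n2 inverted output, n3 stuck-at-0, n3 inverted output}.
Test 2 (in0=1, in1=1, in2=1): fault-free n0=1, n1=1, n2=1, n3=1 → 1; observed 1. Eliminates n0 stuck-at-0, n0 inverted output, n3 stuck-at-0, n3 inverted output.
Test 3 (in0=0, in1=1, in2=0): fault-free n0=0, n1=0, n2=0, n3=0 → 0; observed 1. Eliminates n2 stuck-at-0.
Only n2 inverted output is consistent with every test.

n2 inverted output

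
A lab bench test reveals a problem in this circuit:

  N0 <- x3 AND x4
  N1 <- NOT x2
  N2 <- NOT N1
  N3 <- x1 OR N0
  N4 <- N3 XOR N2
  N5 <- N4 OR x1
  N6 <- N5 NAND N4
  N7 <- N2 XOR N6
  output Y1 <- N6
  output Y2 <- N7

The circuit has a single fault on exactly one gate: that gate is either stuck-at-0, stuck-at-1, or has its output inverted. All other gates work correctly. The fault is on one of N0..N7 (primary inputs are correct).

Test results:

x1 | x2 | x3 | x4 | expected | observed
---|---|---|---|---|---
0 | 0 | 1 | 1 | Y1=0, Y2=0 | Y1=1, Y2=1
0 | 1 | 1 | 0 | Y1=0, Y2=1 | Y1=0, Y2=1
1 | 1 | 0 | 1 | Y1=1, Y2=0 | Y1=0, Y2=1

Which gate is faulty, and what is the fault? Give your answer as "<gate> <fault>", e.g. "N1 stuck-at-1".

Fault-free values for test 1 (x1=0, x2=0, x3=1, x4=1): N0=1, N1=1, N2=0, N3=1, N4=1, N5=1, N6=0, N7=0, giving Y1=0, Y2=0. Observed Y1=1, Y2=1.
Test 1: faults giving observed Y1=1, Y2=1 are {N0 stuck-at-0, N0 inverted output, N3 stuck-at-0, N3 inverted output, N4 stuck-at-0, N4 inverted output, N5 stuck-at-0, N5 inverted output, N6 stuck-at-1, N6 inverted output}.
Test 2 (x1=0, x2=1, x3=1, x4=0): fault-free N0=0, N1=0, N2=1, N3=0, N4=1, N5=1, N6=0, N7=1 → Y1=0, Y2=1; observed Y1=0, Y2=1. Eliminates N0 inverted output, N3 inverted output, N4 stuck-at-0, N4 inverted output, N5 stuck-at-0, N5 inverted output, N6 stuck-at-1, N6 inverted output.
Test 3 (x1=1, x2=1, x3=0, x4=1): fault-free N0=0, N1=0, N2=1, N3=1, N4=0, N5=1, N6=1, N7=0 → Y1=1, Y2=0; observed Y1=0, Y2=1. Eliminates N0 stuck-at-0.
Only N3 stuck-at-0 is consistent with every test.

N3 stuck-at-0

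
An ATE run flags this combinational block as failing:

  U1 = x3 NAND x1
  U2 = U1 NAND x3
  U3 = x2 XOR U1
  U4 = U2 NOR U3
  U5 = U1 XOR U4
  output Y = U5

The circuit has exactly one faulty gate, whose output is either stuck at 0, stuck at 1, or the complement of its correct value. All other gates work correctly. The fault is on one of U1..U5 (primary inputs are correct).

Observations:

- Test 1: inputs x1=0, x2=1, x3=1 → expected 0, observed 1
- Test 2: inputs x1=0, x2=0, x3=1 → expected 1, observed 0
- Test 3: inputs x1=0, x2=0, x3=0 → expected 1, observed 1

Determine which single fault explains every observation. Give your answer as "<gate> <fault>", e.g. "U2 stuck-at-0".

U3 inverted output

Fault-free values for test 1 (x1=0, x2=1, x3=1): U1=1, U2=0, U3=0, U4=1, U5=0, giving Y=0. Observed 1.
Test 1: faults giving observed 1 are {U2 stuck-at-1, U2 inverted output, U3 stuck-at-1, U3 inverted output, U4 stuck-at-0, U4 inverted output, U5 stuck-at-1, U5 inverted output}.
Test 2 (x1=0, x2=0, x3=1): fault-free U1=1, U2=0, U3=1, U4=0, U5=1 → 1; observed 0. Eliminates U2 stuck-at-1, U2 inverted output, U3 stuck-at-1, U4 stuck-at-0, U5 stuck-at-1.
Test 3 (x1=0, x2=0, x3=0): fault-free U1=1, U2=1, U3=1, U4=0, U5=1 → 1; observed 1. Eliminates U4 inverted output, U5 inverted output.
Only U3 inverted output is consistent with every test.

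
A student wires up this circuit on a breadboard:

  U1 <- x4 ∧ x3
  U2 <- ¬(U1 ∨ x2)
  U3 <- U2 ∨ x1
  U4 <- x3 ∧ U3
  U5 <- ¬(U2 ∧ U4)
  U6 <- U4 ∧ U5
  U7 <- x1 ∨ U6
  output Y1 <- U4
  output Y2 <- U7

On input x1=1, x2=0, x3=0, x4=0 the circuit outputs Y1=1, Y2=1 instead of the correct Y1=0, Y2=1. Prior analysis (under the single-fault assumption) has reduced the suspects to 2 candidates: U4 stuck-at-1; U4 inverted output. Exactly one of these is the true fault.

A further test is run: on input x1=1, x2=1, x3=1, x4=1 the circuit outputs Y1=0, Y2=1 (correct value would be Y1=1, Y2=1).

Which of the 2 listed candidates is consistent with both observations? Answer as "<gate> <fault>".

U4 inverted output

Evaluate each candidate on input x1=1, x2=1, x3=1, x4=1:
  U4 stuck-at-1: U1=1, U2=0, U3=1, U4=1 [stuck-at-1], U5=1, U6=1, U7=1 → Y1=1, Y2=1 — eliminated
  U4 inverted output: U1=1, U2=0, U3=1, U4=0 [inverted output], U5=1, U6=0, U7=1 → Y1=0, Y2=1 — matches
Only U4 inverted output reproduces the observed Y1=0, Y2=1.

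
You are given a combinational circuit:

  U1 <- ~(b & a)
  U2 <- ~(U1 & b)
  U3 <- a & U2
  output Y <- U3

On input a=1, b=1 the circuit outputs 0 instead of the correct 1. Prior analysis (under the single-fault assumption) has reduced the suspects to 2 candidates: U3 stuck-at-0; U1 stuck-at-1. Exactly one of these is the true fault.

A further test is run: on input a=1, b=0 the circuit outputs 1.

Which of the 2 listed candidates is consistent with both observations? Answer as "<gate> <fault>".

U1 stuck-at-1

Evaluate each candidate on input a=1, b=0:
  U3 stuck-at-0: U1=1, U2=1, U3=0 [stuck-at-0] → 0 — eliminated
  U1 stuck-at-1: U1=1 [stuck-at-1], U2=1, U3=1 → 1 — matches
Only U1 stuck-at-1 reproduces the observed 1.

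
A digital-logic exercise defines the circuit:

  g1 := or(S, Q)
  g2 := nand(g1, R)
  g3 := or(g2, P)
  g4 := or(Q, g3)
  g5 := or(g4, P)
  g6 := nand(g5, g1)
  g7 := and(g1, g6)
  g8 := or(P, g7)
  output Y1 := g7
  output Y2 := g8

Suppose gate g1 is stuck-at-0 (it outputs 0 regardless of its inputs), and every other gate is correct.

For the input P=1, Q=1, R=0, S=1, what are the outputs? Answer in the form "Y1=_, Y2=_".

Y1=0, Y2=1

Propagate with g1 forced: g1=0 [stuck-at-0], g2=1, g3=1, g4=1, g5=1, g6=1, g7=0, g8=1.
So the outputs are Y1=0, Y2=1. (Same as the fault-free value — the fault is masked on this input.)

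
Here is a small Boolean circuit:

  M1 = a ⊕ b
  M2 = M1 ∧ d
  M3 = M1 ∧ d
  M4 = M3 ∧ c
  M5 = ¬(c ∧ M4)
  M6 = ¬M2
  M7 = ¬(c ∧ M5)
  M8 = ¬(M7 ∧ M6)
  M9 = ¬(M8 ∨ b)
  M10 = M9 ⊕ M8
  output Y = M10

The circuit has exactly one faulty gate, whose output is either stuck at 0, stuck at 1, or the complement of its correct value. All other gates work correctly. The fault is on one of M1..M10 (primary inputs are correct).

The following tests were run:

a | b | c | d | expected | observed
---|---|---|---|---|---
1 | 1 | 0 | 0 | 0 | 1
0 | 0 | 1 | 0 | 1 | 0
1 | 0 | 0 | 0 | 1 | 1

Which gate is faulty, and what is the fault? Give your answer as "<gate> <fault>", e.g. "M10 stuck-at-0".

M9 stuck-at-1

Fault-free values for test 1 (a=1, b=1, c=0, d=0): M1=0, M2=0, M3=0, M4=0, M5=1, M6=1, M7=1, M8=0, M9=0, M10=0, giving Y=0. Observed 1.
Test 1: faults giving observed 1 are {M2 stuck-at-1, M2 inverted output, M6 stuck-at-0, M6 inverted output, M7 stuck-at-0, M7 inverted output, M8 stuck-at-1, M8 inverted output, M9 stuck-at-1, M9 inverted output, M10 stuck-at-1, M10 inverted output}.
Test 2 (a=0, b=0, c=1, d=0): fault-free M1=0, M2=0, M3=0, M4=0, M5=1, M6=1, M7=0, M8=1, M9=0, M10=1 → 1; observed 0. Eliminates M2 stuck-at-1, M2 inverted output, M6 stuck-at-0, M6 inverted output, M7 stuck-at-0, M7 inverted output, M8 stuck-at-1, M8 inverted output, M10 stuck-at-1.
Test 3 (a=1, b=0, c=0, d=0): fault-free M1=1, M2=0, M3=0, M4=0, M5=1, M6=1, M7=1, M8=0, M9=1, M10=1 → 1; observed 1. Eliminates M9 inverted output, M10 inverted output.
Only M9 stuck-at-1 is consistent with every test.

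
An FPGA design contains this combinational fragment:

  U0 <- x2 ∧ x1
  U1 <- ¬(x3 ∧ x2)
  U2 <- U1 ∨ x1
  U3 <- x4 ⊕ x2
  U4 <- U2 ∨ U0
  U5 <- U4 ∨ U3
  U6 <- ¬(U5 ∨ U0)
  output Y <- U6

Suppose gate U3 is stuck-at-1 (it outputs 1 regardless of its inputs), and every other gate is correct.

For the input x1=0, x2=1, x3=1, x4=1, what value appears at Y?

Propagate with U3 forced: U0=0, U1=0, U2=0, U3=1 [stuck-at-1], U4=0, U5=1, U6=0.
So Y = 0. (Without the fault it would be 1.)

0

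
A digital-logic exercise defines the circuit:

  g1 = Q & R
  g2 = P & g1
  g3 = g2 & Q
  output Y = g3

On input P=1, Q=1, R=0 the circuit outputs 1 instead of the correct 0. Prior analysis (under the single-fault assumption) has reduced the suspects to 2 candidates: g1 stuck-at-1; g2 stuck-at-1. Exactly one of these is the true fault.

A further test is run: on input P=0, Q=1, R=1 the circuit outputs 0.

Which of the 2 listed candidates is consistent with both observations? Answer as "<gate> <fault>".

Evaluate each candidate on input P=0, Q=1, R=1:
  g1 stuck-at-1: g1=1 [stuck-at-1], g2=0, g3=0 → 0 — matches
  g2 stuck-at-1: g1=1, g2=1 [stuck-at-1], g3=1 → 1 — eliminated
Only g1 stuck-at-1 reproduces the observed 0.

g1 stuck-at-1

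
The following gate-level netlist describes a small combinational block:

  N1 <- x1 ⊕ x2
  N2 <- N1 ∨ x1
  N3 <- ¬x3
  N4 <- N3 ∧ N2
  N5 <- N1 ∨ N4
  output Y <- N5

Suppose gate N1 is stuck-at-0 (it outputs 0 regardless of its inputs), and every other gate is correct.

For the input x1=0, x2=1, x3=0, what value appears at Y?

Propagate with N1 forced: N1=0 [stuck-at-0], N2=0, N3=1, N4=0, N5=0.
So Y = 0. (Without the fault it would be 1.)

0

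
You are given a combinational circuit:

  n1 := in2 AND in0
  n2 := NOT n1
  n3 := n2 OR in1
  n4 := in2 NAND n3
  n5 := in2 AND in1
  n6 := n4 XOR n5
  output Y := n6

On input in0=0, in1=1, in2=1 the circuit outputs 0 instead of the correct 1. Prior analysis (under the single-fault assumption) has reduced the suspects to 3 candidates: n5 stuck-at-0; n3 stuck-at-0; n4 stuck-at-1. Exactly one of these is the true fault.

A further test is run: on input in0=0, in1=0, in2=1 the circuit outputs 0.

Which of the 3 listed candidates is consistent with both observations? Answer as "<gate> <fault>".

Evaluate each candidate on input in0=0, in1=0, in2=1:
  n5 stuck-at-0: n1=0, n2=1, n3=1, n4=0, n5=0 [stuck-at-0], n6=0 → 0 — matches
  n3 stuck-at-0: n1=0, n2=1, n3=0 [stuck-at-0], n4=1, n5=0, n6=1 → 1 — eliminated
  n4 stuck-at-1: n1=0, n2=1, n3=1, n4=1 [stuck-at-1], n5=0, n6=1 → 1 — eliminated
Only n5 stuck-at-0 reproduces the observed 0.

n5 stuck-at-0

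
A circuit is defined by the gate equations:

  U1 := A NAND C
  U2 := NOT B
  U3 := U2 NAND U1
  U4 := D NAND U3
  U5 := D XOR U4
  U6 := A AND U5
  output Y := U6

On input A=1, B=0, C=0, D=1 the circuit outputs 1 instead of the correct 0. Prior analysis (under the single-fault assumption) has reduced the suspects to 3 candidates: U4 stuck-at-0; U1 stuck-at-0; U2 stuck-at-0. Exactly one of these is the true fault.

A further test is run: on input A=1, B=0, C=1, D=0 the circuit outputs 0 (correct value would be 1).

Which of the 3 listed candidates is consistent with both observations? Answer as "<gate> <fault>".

Evaluate each candidate on input A=1, B=0, C=1, D=0:
  U4 stuck-at-0: U1=0, U2=1, U3=1, U4=0 [stuck-at-0], U5=0, U6=0 → 0 — matches
  U1 stuck-at-0: U1=0 [stuck-at-0], U2=1, U3=1, U4=1, U5=1, U6=1 → 1 — eliminated
  U2 stuck-at-0: U1=0, U2=0 [stuck-at-0], U3=1, U4=1, U5=1, U6=1 → 1 — eliminated
Only U4 stuck-at-0 reproduces the observed 0.

U4 stuck-at-0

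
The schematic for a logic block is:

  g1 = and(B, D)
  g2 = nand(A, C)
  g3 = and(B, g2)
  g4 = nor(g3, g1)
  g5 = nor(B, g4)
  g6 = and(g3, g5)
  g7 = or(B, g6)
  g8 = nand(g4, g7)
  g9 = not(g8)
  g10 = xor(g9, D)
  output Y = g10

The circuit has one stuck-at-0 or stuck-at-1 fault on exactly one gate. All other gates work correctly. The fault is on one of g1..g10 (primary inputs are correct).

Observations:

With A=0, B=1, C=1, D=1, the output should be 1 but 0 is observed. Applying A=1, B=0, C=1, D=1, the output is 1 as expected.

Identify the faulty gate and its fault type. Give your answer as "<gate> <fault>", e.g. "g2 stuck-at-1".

g4 stuck-at-1

Fault-free values for test 1 (A=0, B=1, C=1, D=1): g1=1, g2=1, g3=1, g4=0, g5=0, g6=0, g7=1, g8=1, g9=0, g10=1, giving Y=1. Observed 0.
Test 1: faults giving observed 0 are {g4 stuck-at-1, g8 stuck-at-0, g9 stuck-at-1, g10 stuck-at-0}.
Test 2 (A=1, B=0, C=1, D=1): fault-free g1=0, g2=0, g3=0, g4=1, g5=0, g6=0, g7=0, g8=1, g9=0, g10=1 → 1; observed 1. Eliminates g8 stuck-at-0, g9 stuck-at-1, g10 stuck-at-0.
Only g4 stuck-at-1 is consistent with every test.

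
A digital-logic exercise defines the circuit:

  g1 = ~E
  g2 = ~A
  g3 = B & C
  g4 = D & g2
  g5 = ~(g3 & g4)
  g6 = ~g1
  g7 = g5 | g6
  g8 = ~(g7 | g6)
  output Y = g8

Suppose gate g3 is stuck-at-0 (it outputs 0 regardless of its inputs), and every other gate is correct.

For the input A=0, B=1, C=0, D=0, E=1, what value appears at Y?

0

Propagate with g3 forced: g1=0, g2=1, g3=0 [stuck-at-0], g4=0, g5=1, g6=1, g7=1, g8=0.
So Y = 0. (Same as the fault-free value — the fault is masked on this input.)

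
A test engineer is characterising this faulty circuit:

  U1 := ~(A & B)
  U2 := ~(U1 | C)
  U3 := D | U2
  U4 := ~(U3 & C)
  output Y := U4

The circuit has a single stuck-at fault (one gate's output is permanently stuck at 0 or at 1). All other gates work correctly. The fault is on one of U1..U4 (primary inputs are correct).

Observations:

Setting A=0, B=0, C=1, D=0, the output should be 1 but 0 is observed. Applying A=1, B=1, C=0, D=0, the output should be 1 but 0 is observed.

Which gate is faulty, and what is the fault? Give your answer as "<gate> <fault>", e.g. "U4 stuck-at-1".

U4 stuck-at-0

Fault-free values for test 1 (A=0, B=0, C=1, D=0): U1=1, U2=0, U3=0, U4=1, giving Y=1. Observed 0.
Test 1: faults giving observed 0 are {U2 stuck-at-1, U3 stuck-at-1, U4 stuck-at-0}.
Test 2 (A=1, B=1, C=0, D=0): fault-free U1=0, U2=1, U3=1, U4=1 → 1; observed 0. Eliminates U2 stuck-at-1, U3 stuck-at-1.
Only U4 stuck-at-0 is consistent with every test.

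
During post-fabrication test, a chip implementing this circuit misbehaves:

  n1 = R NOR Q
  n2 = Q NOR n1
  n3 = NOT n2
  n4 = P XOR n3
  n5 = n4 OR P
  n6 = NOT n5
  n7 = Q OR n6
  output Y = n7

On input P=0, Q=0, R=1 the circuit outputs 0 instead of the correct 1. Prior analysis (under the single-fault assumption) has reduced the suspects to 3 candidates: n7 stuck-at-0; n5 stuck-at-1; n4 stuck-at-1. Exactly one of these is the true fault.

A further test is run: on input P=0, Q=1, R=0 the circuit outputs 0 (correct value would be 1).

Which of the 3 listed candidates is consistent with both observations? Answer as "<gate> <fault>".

n7 stuck-at-0

Evaluate each candidate on input P=0, Q=1, R=0:
  n7 stuck-at-0: n1=0, n2=0, n3=1, n4=1, n5=1, n6=0, n7=0 [stuck-at-0] → 0 — matches
  n5 stuck-at-1: n1=0, n2=0, n3=1, n4=1, n5=1 [stuck-at-1], n6=0, n7=1 → 1 — eliminated
  n4 stuck-at-1: n1=0, n2=0, n3=1, n4=1 [stuck-at-1], n5=1, n6=0, n7=1 → 1 — eliminated
Only n7 stuck-at-0 reproduces the observed 0.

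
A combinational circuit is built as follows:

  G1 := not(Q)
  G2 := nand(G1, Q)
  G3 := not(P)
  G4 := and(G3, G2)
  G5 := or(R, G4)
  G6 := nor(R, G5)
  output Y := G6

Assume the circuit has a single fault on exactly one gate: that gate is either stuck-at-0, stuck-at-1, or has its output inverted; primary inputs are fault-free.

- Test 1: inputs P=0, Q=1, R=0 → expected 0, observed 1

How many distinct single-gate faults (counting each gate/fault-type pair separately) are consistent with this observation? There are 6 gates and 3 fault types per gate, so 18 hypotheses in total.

Fault-free: G1=0, G2=1, G3=1, G4=1, G5=1, G6=0 → 0. Observed 1.
  G1: stuck-at-1, inverted output ✓; others ✗
  G2: stuck-at-0, inverted output ✓; others ✗
  G3: stuck-at-0, inverted output ✓; others ✗
  G4: stuck-at-0, inverted output ✓; others ✗
  G5: stuck-at-0, inverted output ✓; others ✗
  G6: stuck-at-1, inverted output ✓; others ✗
Consistent faults: {G1 stuck-at-1, G1 inverted output, G2 stuck-at-0, G2 inverted output, G3 stuck-at-0, G3 inverted output, G4 stuck-at-0, G4 inverted output, G5 stuck-at-0, G5 inverted output, G6 stuck-at-1, G6 inverted output} — 12 in all.

12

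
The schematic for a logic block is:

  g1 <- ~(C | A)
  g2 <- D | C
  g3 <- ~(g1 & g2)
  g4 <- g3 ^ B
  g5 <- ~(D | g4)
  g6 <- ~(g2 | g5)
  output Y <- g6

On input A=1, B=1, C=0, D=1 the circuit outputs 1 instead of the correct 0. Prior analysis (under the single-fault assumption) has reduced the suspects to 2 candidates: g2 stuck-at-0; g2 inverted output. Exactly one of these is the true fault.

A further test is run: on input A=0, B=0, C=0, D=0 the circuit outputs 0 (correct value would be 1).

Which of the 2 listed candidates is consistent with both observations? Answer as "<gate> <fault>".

g2 inverted output

Evaluate each candidate on input A=0, B=0, C=0, D=0:
  g2 stuck-at-0: g1=1, g2=0 [stuck-at-0], g3=1, g4=1, g5=0, g6=1 → 1 — eliminated
  g2 inverted output: g1=1, g2=1 [inverted output], g3=0, g4=0, g5=1, g6=0 → 0 — matches
Only g2 inverted output reproduces the observed 0.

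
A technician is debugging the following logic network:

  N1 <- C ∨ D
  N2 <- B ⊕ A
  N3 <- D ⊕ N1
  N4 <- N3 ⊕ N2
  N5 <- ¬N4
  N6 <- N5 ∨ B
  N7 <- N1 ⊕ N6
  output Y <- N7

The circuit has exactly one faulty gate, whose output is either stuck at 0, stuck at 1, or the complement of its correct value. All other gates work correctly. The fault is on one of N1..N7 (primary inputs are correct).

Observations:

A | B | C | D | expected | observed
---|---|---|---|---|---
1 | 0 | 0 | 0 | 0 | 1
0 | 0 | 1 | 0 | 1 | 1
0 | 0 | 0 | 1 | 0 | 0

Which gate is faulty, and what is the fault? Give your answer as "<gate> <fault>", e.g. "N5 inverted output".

N2 stuck-at-0

Fault-free values for test 1 (A=1, B=0, C=0, D=0): N1=0, N2=1, N3=0, N4=1, N5=0, N6=0, N7=0, giving Y=0. Observed 1.
Test 1: faults giving observed 1 are {N2 stuck-at-0, N2 inverted output, N3 stuck-at-1, N3 inverted output, N4 stuck-at-0, N4 inverted output, N5 stuck-at-1, N5 inverted output, N6 stuck-at-1, N6 inverted output, N7 stuck-at-1, N7 inverted output}.
Test 2 (A=0, B=0, C=1, D=0): fault-free N1=1, N2=0, N3=1, N4=1, N5=0, N6=0, N7=1 → 1; observed 1. Eliminates N2 inverted output, N3 inverted output, N4 stuck-at-0, N4 inverted output, N5 stuck-at-1, N5 inverted output, N6 stuck-at-1, N6 inverted output, N7 inverted output.
Test 3 (A=0, B=0, C=0, D=1): fault-free N1=1, N2=0, N3=0, N4=0, N5=1, N6=1, N7=0 → 0; observed 0. Eliminates N3 stuck-at-1, N7 stuck-at-1.
Only N2 stuck-at-0 is consistent with every test.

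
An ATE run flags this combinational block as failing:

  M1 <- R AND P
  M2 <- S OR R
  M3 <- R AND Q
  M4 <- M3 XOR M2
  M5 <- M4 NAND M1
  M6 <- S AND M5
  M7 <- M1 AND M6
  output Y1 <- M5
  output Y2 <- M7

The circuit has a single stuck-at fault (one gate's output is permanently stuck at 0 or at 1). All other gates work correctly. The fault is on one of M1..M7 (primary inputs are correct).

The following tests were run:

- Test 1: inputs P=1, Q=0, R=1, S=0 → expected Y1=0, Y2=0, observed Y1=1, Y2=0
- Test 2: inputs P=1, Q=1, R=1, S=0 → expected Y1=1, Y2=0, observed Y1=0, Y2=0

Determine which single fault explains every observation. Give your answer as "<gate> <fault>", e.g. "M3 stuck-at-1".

Fault-free values for test 1 (P=1, Q=0, R=1, S=0): M1=1, M2=1, M3=0, M4=1, M5=0, M6=0, M7=0, giving Y1=0, Y2=0. Observed Y1=1, Y2=0.
Test 1: faults giving observed Y1=1, Y2=0 are {M1 stuck-at-0, M2 stuck-at-0, M3 stuck-at-1, M4 stuck-at-0, M5 stuck-at-1}.
Test 2 (P=1, Q=1, R=1, S=0): fault-free M1=1, M2=1, M3=1, M4=0, M5=1, M6=0, M7=0 → Y1=1, Y2=0; observed Y1=0, Y2=0. Eliminates M1 stuck-at-0, M3 stuck-at-1, M4 stuck-at-0, M5 stuck-at-1.
Only M2 stuck-at-0 is consistent with every test.

M2 stuck-at-0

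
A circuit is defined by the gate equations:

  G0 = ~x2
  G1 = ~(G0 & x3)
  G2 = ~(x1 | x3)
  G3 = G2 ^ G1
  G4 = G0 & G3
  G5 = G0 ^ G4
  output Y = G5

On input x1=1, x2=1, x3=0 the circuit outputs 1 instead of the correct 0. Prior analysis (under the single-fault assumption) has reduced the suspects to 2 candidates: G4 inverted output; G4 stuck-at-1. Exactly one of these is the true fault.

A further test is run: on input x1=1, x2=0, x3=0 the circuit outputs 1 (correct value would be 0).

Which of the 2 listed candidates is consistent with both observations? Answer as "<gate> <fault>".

Evaluate each candidate on input x1=1, x2=0, x3=0:
  G4 inverted output: G0=1, G1=1, G2=0, G3=1, G4=0 [inverted output], G5=1 → 1 — matches
  G4 stuck-at-1: G0=1, G1=1, G2=0, G3=1, G4=1 [stuck-at-1], G5=0 → 0 — eliminated
Only G4 inverted output reproduces the observed 1.

G4 inverted output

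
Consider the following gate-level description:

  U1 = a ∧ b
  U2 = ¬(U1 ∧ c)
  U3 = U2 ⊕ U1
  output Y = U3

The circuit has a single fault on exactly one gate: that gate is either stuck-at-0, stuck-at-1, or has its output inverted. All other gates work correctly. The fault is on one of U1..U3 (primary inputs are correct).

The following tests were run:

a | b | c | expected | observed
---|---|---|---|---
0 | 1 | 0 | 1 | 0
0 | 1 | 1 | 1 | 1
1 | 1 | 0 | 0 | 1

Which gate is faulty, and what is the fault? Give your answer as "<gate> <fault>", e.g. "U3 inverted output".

Fault-free values for test 1 (a=0, b=1, c=0): U1=0, U2=1, U3=1, giving Y=1. Observed 0.
Test 1: faults giving observed 0 are {U1 stuck-at-1, U1 inverted output, U2 stuck-at-0, U2 inverted output, U3 stuck-at-0, U3 inverted output}.
Test 2 (a=0, b=1, c=1): fault-free U1=0, U2=1, U3=1 → 1; observed 1. Eliminates U2 stuck-at-0, U2 inverted output, U3 stuck-at-0, U3 inverted output.
Test 3 (a=1, b=1, c=0): fault-free U1=1, U2=1, U3=0 → 0; observed 1. Eliminates U1 stuck-at-1.
Only U1 inverted output is consistent with every test.

U1 inverted output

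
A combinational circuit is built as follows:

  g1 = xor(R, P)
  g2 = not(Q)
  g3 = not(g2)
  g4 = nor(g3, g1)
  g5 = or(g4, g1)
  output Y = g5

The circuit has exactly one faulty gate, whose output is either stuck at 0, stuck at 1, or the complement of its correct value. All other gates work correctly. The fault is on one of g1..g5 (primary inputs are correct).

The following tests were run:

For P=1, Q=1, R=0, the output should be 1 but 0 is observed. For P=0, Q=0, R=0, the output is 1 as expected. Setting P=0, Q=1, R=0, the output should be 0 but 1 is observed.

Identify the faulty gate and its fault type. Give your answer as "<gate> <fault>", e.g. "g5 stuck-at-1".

Fault-free values for test 1 (P=1, Q=1, R=0): g1=1, g2=0, g3=1, g4=0, g5=1, giving Y=1. Observed 0.
Test 1: faults giving observed 0 are {g1 stuck-at-0, g1 inverted output, g5 stuck-at-0, g5 inverted output}.
Test 2 (P=0, Q=0, R=0): fault-free g1=0, g2=1, g3=0, g4=1, g5=1 → 1; observed 1. Eliminates g5 stuck-at-0, g5 inverted output.
Test 3 (P=0, Q=1, R=0): fault-free g1=0, g2=0, g3=1, g4=0, g5=0 → 0; observed 1. Eliminates g1 stuck-at-0.
Only g1 inverted output is consistent with every test.

g1 inverted output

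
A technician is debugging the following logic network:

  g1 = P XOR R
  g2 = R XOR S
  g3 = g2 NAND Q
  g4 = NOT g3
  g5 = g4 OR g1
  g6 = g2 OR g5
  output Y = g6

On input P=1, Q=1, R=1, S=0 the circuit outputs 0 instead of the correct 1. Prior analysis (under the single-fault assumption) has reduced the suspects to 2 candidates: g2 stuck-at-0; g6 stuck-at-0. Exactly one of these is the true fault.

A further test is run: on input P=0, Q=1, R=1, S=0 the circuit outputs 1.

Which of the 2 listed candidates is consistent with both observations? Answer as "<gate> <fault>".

Evaluate each candidate on input P=0, Q=1, R=1, S=0:
  g2 stuck-at-0: g1=1, g2=0 [stuck-at-0], g3=1, g4=0, g5=1, g6=1 → 1 — matches
  g6 stuck-at-0: g1=1, g2=1, g3=0, g4=1, g5=1, g6=0 [stuck-at-0] → 0 — eliminated
Only g2 stuck-at-0 reproduces the observed 1.

g2 stuck-at-0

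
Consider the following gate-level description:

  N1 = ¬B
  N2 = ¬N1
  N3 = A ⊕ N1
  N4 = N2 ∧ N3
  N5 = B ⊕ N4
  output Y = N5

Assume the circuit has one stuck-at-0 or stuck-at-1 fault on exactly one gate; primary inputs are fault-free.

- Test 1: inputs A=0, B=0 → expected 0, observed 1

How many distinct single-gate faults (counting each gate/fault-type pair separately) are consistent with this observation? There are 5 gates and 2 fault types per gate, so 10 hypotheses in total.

3

Fault-free: N1=1, N2=0, N3=1, N4=0, N5=0 → 0. Observed 1.
  N1 stuck-at-0: output 0 ✗
  N1 stuck-at-1: output 0 ✗
  N2 stuck-at-0: output 0 ✗
  N2 stuck-at-1: output 1 ✓
  N3 stuck-at-0: output 0 ✗
  N3 stuck-at-1: output 0 ✗
  N4 stuck-at-0: output 0 ✗
  N4 stuck-at-1: output 1 ✓
  N5 stuck-at-0: output 0 ✗
  N5 stuck-at-1: output 1 ✓
Consistent faults: {N2 stuck-at-1, N4 stuck-at-1, N5 stuck-at-1} — 3 in all.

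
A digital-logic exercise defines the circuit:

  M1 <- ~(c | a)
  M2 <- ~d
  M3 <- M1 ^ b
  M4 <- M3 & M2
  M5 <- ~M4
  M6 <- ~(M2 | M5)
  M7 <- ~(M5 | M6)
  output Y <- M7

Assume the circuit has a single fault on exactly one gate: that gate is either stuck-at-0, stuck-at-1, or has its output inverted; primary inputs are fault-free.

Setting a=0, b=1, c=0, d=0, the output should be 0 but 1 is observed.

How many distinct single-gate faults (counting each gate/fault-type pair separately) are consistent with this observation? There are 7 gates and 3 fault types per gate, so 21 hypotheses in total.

Fault-free: M1=1, M2=1, M3=0, M4=0, M5=1, M6=0, M7=0 → 0. Observed 1.
  M1: stuck-at-0, inverted output ✓; others ✗
  M2: none of the 3 fault types match ✗
  M3: stuck-at-1, inverted output ✓; others ✗
  M4: stuck-at-1, inverted output ✓; others ✗
  M5: stuck-at-0, inverted output ✓; others ✗
  M6: none of the 3 fault types match ✗
  M7: stuck-at-1, inverted output ✓; others ✗
Consistent faults: {M1 stuck-at-0, M1 inverted output, M3 stuck-at-1, M3 inverted output, M4 stuck-at-1, M4 inverted output, M5 stuck-at-0, M5 inverted output, M7 stuck-at-1, M7 inverted output} — 10 in all.

10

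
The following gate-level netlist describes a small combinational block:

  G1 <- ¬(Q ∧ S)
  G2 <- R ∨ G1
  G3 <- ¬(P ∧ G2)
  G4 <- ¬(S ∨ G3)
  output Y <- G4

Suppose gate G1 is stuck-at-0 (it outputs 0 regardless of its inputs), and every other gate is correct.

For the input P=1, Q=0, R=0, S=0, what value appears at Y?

0

Propagate with G1 forced: G1=0 [stuck-at-0], G2=0, G3=1, G4=0.
So Y = 0. (Without the fault it would be 1.)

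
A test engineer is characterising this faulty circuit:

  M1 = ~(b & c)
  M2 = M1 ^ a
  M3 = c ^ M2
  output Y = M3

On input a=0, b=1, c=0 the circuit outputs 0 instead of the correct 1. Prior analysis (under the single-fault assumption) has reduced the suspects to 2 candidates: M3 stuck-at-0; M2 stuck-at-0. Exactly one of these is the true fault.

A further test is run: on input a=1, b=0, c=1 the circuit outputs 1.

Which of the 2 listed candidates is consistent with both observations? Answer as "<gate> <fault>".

M2 stuck-at-0

Evaluate each candidate on input a=1, b=0, c=1:
  M3 stuck-at-0: M1=1, M2=0, M3=0 [stuck-at-0] → 0 — eliminated
  M2 stuck-at-0: M1=1, M2=0 [stuck-at-0], M3=1 → 1 — matches
Only M2 stuck-at-0 reproduces the observed 1.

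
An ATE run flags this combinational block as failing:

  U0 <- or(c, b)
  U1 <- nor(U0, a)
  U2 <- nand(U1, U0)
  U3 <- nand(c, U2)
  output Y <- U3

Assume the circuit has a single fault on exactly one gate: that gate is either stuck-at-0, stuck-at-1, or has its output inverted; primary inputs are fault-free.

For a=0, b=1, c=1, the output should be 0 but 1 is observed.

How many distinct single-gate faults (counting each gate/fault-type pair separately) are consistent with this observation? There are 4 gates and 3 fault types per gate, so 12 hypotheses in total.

6

Fault-free: U0=1, U1=0, U2=1, U3=0 → 0. Observed 1.
  U0 stuck-at-0: output 0 ✗
  U0 stuck-at-1: output 0 ✗
  U0 inverted output: output 0 ✗
  U1 stuck-at-0: output 0 ✗
  U1 stuck-at-1: output 1 ✓
  U1 inverted output: output 1 ✓
  U2 stuck-at-0: output 1 ✓
  U2 stuck-at-1: output 0 ✗
  U2 inverted output: output 1 ✓
  U3 stuck-at-0: output 0 ✗
  U3 stuck-at-1: output 1 ✓
  U3 inverted output: output 1 ✓
Consistent faults: {U1 stuck-at-1, U1 inverted output, U2 stuck-at-0, U2 inverted output, U3 stuck-at-1, U3 inverted output} — 6 in all.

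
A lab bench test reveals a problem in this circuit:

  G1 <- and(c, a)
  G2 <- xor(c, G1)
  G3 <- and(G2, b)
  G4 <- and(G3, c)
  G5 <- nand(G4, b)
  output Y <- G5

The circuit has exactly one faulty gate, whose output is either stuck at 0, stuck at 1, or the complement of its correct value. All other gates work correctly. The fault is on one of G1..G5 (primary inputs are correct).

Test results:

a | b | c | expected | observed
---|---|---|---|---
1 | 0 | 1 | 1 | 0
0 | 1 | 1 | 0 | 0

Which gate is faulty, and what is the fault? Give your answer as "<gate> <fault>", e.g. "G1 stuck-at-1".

Fault-free values for test 1 (a=1, b=0, c=1): G1=1, G2=0, G3=0, G4=0, G5=1, giving Y=1. Observed 0.
Test 1: faults giving observed 0 are {G5 stuck-at-0, G5 inverted output}.
Test 2 (a=0, b=1, c=1): fault-free G1=0, G2=1, G3=1, G4=1, G5=0 → 0; observed 0. Eliminates G5 inverted output.
Only G5 stuck-at-0 is consistent with every test.

G5 stuck-at-0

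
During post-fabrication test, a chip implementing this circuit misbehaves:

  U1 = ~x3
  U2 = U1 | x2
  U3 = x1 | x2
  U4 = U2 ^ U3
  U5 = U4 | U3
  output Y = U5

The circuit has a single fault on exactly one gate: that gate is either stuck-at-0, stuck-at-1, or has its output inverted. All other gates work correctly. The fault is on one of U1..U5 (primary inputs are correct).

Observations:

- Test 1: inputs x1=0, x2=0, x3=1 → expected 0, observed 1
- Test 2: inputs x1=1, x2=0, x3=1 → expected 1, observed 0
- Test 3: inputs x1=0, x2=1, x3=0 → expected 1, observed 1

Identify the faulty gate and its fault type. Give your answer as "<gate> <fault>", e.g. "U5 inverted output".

U3 inverted output

Fault-free values for test 1 (x1=0, x2=0, x3=1): U1=0, U2=0, U3=0, U4=0, U5=0, giving Y=0. Observed 1.
Test 1: faults giving observed 1 are {U1 stuck-at-1, U1 inverted output, U2 stuck-at-1, U2 inverted output, U3 stuck-at-1, U3 inverted output, U4 stuck-at-1, U4 inverted output, U5 stuck-at-1, U5 inverted output}.
Test 2 (x1=1, x2=0, x3=1): fault-free U1=0, U2=0, U3=1, U4=1, U5=1 → 1; observed 0. Eliminates U1 stuck-at-1, U1 inverted output, U2 stuck-at-1, U2 inverted output, U3 stuck-at-1, U4 stuck-at-1, U4 inverted output, U5 stuck-at-1.
Test 3 (x1=0, x2=1, x3=0): fault-free U1=1, U2=1, U3=1, U4=0, U5=1 → 1; observed 1. Eliminates U5 inverted output.
Only U3 inverted output is consistent with every test.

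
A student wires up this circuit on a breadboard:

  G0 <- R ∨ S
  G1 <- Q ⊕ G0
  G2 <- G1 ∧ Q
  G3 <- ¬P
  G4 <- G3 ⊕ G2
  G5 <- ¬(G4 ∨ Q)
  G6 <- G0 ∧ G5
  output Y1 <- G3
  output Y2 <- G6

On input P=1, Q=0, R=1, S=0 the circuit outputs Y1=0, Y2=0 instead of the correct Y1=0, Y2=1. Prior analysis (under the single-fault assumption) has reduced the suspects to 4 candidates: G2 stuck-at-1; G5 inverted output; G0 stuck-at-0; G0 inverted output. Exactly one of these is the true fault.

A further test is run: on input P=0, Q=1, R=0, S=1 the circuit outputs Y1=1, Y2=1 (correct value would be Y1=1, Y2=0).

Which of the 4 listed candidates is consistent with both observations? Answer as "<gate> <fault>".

Evaluate each candidate on input P=0, Q=1, R=0, S=1:
  G2 stuck-at-1: G0=1, G1=0, G2=1 [stuck-at-1], G3=1, G4=0, G5=0, G6=0 → Y1=1, Y2=0 — eliminated
  G5 inverted output: G0=1, G1=0, G2=0, G3=1, G4=1, G5=1 [inverted output], G6=1 → Y1=1, Y2=1 — matches
  G0 stuck-at-0: G0=0 [stuck-at-0], G1=1, G2=1, G3=1, G4=0, G5=0, G6=0 → Y1=1, Y2=0 — eliminated
  G0 inverted output: G0=0 [inverted output], G1=1, G2=1, G3=1, G4=0, G5=0, G6=0 → Y1=1, Y2=0 — eliminated
Only G5 inverted output reproduces the observed Y1=1, Y2=1.

G5 inverted output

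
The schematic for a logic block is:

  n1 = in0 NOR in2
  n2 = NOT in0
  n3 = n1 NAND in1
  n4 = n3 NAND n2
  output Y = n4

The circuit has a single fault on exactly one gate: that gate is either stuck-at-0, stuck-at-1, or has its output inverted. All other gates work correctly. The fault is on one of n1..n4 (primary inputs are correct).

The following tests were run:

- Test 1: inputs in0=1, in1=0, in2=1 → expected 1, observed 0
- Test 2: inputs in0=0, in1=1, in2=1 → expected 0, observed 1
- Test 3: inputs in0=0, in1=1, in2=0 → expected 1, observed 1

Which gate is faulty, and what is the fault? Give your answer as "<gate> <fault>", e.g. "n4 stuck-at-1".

Fault-free values for test 1 (in0=1, in1=0, in2=1): n1=0, n2=0, n3=1, n4=1, giving Y=1. Observed 0.
Test 1: faults giving observed 0 are {n2 stuck-at-1, n2 inverted output, n4 stuck-at-0, n4 inverted output}.
Test 2 (in0=0, in1=1, in2=1): fault-free n1=0, n2=1, n3=1, n4=0 → 0; observed 1. Eliminates n2 stuck-at-1, n4 stuck-at-0.
Test 3 (in0=0, in1=1, in2=0): fault-free n1=1, n2=1, n3=0, n4=1 → 1; observed 1. Eliminates n4 inverted output.
Only n2 inverted output is consistent with every test.

n2 inverted output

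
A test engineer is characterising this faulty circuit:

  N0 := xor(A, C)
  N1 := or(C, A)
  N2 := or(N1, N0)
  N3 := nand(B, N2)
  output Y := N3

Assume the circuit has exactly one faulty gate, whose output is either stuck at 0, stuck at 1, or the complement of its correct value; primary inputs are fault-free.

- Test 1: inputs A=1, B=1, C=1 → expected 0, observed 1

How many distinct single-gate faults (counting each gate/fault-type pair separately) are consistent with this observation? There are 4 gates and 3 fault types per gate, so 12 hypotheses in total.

Fault-free: N0=0, N1=1, N2=1, N3=0 → 0. Observed 1.
  N0 stuck-at-0: output 0 ✗
  N0 stuck-at-1: output 0 ✗
  N0 inverted output: output 0 ✗
  N1 stuck-at-0: output 1 ✓
  N1 stuck-at-1: output 0 ✗
  N1 inverted output: output 1 ✓
  N2 stuck-at-0: output 1 ✓
  N2 stuck-at-1: output 0 ✗
  N2 inverted output: output 1 ✓
  N3 stuck-at-0: output 0 ✗
  N3 stuck-at-1: output 1 ✓
  N3 inverted output: output 1 ✓
Consistent faults: {N1 stuck-at-0, N1 inverted output, N2 stuck-at-0, N2 inverted output, N3 stuck-at-1, N3 inverted output} — 6 in all.

6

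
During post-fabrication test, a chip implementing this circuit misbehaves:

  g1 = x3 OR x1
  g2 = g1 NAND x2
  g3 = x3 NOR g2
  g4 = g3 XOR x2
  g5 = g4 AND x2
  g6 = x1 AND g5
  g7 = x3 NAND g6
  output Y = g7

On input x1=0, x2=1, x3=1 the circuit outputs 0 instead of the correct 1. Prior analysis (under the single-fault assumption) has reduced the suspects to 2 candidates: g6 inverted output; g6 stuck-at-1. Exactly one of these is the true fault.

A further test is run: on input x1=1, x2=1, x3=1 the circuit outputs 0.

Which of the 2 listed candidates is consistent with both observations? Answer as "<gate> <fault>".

Evaluate each candidate on input x1=1, x2=1, x3=1:
  g6 inverted output: g1=1, g2=0, g3=0, g4=1, g5=1, g6=0 [inverted output], g7=1 → 1 — eliminated
  g6 stuck-at-1: g1=1, g2=0, g3=0, g4=1, g5=1, g6=1 [stuck-at-1], g7=0 → 0 — matches
Only g6 stuck-at-1 reproduces the observed 0.

g6 stuck-at-1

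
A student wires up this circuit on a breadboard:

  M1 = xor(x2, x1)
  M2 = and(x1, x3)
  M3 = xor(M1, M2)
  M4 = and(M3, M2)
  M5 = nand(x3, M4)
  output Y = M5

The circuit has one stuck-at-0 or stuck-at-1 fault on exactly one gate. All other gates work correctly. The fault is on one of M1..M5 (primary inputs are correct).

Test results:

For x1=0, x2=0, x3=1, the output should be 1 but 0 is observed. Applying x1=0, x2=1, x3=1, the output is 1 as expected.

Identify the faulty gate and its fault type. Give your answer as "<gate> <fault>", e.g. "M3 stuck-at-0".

M2 stuck-at-1

Fault-free values for test 1 (x1=0, x2=0, x3=1): M1=0, M2=0, M3=0, M4=0, M5=1, giving Y=1. Observed 0.
Test 1: faults giving observed 0 are {M2 stuck-at-1, M4 stuck-at-1, M5 stuck-at-0}.
Test 2 (x1=0, x2=1, x3=1): fault-free M1=1, M2=0, M3=1, M4=0, M5=1 → 1; observed 1. Eliminates M4 stuck-at-1, M5 stuck-at-0.
Only M2 stuck-at-1 is consistent with every test.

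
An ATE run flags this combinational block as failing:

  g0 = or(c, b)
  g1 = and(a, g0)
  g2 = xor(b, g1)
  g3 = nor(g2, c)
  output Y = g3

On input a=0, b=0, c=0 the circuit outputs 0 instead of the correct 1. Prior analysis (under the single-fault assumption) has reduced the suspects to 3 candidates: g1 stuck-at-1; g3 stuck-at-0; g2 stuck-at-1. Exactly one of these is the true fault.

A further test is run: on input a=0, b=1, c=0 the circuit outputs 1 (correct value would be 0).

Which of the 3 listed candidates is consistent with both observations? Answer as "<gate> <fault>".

Evaluate each candidate on input a=0, b=1, c=0:
  g1 stuck-at-1: g0=1, g1=1 [stuck-at-1], g2=0, g3=1 → 1 — matches
  g3 stuck-at-0: g0=1, g1=0, g2=1, g3=0 [stuck-at-0] → 0 — eliminated
  g2 stuck-at-1: g0=1, g1=0, g2=1 [stuck-at-1], g3=0 → 0 — eliminated
Only g1 stuck-at-1 reproduces the observed 1.

g1 stuck-at-1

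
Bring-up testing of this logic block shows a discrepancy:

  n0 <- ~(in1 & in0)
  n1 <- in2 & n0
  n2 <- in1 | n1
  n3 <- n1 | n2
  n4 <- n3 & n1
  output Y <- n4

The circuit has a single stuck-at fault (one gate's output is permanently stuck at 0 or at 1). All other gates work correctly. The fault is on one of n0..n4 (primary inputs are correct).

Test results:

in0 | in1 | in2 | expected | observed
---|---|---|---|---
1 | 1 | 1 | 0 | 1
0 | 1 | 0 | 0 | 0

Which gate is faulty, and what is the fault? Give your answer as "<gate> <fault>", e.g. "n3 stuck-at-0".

n0 stuck-at-1

Fault-free values for test 1 (in0=1, in1=1, in2=1): n0=0, n1=0, n2=1, n3=1, n4=0, giving Y=0. Observed 1.
Test 1: faults giving observed 1 are {n0 stuck-at-1, n1 stuck-at-1, n4 stuck-at-1}.
Test 2 (in0=0, in1=1, in2=0): fault-free n0=1, n1=0, n2=1, n3=1, n4=0 → 0; observed 0. Eliminates n1 stuck-at-1, n4 stuck-at-1.
Only n0 stuck-at-1 is consistent with every test.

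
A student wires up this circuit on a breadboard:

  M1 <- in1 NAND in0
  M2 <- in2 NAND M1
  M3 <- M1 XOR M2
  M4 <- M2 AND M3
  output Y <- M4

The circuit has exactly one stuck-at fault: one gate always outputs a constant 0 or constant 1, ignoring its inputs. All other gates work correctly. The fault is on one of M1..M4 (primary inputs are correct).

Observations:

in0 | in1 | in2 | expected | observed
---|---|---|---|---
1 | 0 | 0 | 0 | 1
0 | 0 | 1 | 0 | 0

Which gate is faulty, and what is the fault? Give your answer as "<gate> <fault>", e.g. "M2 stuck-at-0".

Fault-free values for test 1 (in0=1, in1=0, in2=0): M1=1, M2=1, M3=0, M4=0, giving Y=0. Observed 1.
Test 1: faults giving observed 1 are {M1 stuck-at-0, M3 stuck-at-1, M4 stuck-at-1}.
Test 2 (in0=0, in1=0, in2=1): fault-free M1=1, M2=0, M3=1, M4=0 → 0; observed 0. Eliminates M1 stuck-at-0, M4 stuck-at-1.
Only M3 stuck-at-1 is consistent with every test.

M3 stuck-at-1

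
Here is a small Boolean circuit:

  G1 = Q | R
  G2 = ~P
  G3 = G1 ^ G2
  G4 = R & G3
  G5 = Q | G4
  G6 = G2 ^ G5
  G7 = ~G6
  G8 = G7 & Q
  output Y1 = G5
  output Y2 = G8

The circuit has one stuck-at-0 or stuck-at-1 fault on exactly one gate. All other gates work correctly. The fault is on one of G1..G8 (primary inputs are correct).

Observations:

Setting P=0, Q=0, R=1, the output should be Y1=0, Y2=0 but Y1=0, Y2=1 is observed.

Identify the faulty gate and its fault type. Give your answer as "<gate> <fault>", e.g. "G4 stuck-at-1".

Fault-free values for test 1 (P=0, Q=0, R=1): G1=1, G2=1, G3=0, G4=0, G5=0, G6=1, G7=0, G8=0, giving Y1=0, Y2=0. Observed Y1=0, Y2=1.
Test 1: faults giving observed Y1=0, Y2=1 are {G8 stuck-at-1}.
Only G8 stuck-at-1 is consistent with every test.

G8 stuck-at-1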